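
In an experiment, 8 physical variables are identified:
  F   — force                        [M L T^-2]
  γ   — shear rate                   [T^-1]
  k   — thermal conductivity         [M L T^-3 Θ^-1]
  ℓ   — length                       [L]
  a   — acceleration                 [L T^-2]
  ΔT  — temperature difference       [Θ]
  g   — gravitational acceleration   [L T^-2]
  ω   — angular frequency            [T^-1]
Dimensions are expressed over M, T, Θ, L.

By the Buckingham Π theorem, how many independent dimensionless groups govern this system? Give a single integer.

Exponent matrix [M,T,Θ,L] × [F,γ,k,ℓ,a,ΔT,g,ω]:
  M: [ 1  0  1  0  0  0  0  0]
  T: [-2 -1 -3  0 -2  0 -2 -1]
  Θ: [ 0  0 -1  0  0  1  0  0]
  L: [ 1  0  1  1  1  0  1  0]
Row reduction gives pivot columns F,γ,k,ℓ; rank = 4
8 vars − rank 4 = 4 Π groups

4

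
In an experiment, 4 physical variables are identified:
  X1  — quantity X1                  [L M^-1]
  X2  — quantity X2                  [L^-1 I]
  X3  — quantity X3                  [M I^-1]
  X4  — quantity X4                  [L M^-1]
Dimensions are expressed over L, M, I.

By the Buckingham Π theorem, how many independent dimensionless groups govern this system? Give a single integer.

Exponent matrix [L,M,I] × [X1,X2,X3,X4]:
  L: [ 1 -1  0  1]
  M: [-1  0  1 -1]
  I: [ 0  1 -1  0]
Row reduction gives pivot columns X1,X2; rank = 2
4 vars − rank 2 = 2 Π groups

2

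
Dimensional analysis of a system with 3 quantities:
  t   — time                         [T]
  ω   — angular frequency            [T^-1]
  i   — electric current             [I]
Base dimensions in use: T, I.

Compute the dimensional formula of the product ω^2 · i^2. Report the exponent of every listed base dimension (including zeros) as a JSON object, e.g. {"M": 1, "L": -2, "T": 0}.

Write exponents as rows T,I / cols t,ω,i:
  T: [ 1 -1  0]
  I: [ 0  0  1]
  [T]: (2)·-1+(2)·0 = -2
  [I]: (2)·0+(2)·1 = 2
⇒ T^-2 I^2

{"T": -2, "I": 2}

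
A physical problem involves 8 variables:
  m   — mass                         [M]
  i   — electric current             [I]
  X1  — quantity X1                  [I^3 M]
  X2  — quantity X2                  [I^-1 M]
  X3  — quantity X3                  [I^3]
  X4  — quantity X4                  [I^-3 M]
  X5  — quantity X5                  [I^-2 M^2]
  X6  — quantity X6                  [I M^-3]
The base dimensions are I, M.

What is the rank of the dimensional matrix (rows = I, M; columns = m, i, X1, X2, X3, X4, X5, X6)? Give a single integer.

2

Write exponents as rows I,M / cols m,i,X1,X2,X3,X4,X5,X6:
  I: [ 0  1  3 -1  3 -3 -2  1]
  M: [ 1  0  1  1  0  1  2 -3]
RREF → pivots at {m,i} ⇒ r = 2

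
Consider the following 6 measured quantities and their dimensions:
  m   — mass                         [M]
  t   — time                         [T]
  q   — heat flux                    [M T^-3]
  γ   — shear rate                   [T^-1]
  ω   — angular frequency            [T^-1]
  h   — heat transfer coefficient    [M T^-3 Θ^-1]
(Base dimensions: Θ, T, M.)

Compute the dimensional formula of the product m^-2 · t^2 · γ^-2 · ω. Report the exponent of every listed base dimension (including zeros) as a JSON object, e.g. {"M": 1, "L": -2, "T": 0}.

{"Θ": 0, "T": 3, "M": -2}

Write exponents as rows Θ,T,M / cols m,t,q,γ,ω,h:
  Θ: [ 0  0  0  0  0 -1]
  T: [ 0  1 -3 -1 -1 -3]
  M: [ 1  0  1  0  0  1]
  [Θ]: (-2)·0+(2)·0+(-2)·0+(1)·0 = 0
  [T]: (-2)·0+(2)·1+(-2)·-1+(1)·-1 = 3
  [M]: (-2)·1+(2)·0+(-2)·0+(1)·0 = -2
⇒ T^3 M^-2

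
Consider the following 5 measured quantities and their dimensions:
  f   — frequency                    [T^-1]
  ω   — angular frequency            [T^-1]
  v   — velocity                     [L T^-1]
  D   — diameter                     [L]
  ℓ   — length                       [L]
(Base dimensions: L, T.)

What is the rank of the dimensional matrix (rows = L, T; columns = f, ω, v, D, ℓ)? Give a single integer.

2

Exponent matrix [L,T] × [f,ω,v,D,ℓ]:
  L: [ 0  0  1  1  1]
  T: [-1 -1 -1  0  0]
Row reduction gives pivot columns f,v; rank = 2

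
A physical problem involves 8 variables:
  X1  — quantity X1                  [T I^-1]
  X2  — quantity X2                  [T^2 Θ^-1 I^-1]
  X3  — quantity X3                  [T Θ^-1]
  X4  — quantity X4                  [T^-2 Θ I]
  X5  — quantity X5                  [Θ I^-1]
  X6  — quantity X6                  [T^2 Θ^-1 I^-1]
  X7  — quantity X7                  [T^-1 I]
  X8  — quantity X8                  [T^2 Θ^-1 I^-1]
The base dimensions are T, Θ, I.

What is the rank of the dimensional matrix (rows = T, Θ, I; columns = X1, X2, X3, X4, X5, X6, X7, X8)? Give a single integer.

Dimensional matrix (T×Θ×I by X1×X2×X3×X4×X5×X6×X7×X8):
  T: [ 1  2  1 -2  0  2 -1  2]
  Θ: [ 0 -1 -1  1  1 -1  0 -1]
  I: [-1 -1  0  1 -1 -1  1 -1]
Row reduction gives pivot columns X1,X2; rank = 2

2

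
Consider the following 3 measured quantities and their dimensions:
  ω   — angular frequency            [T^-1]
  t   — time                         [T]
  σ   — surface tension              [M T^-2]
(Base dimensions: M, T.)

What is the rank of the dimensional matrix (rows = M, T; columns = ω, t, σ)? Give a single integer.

Exponent matrix [M,T] × [ω,t,σ]:
  M: [ 0  0  1]
  T: [-1  1 -2]
Echelon form has 2 nonzero rows (pivots: ω,σ)

2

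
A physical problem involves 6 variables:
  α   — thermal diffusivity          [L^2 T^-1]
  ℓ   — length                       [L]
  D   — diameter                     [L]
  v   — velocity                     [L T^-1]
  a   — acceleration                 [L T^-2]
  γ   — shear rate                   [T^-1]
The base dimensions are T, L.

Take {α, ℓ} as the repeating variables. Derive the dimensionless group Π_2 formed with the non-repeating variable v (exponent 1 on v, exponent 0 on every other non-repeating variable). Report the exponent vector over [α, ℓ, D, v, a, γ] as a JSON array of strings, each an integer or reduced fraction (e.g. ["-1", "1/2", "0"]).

["-1", "1", "0", "1", "0", "0"]

Exponent matrix [T,L] × [α,ℓ,D,v,a,γ]:
  T: [-1  0  0 -1 -2 -1]
  L: [ 2  1  1  1  1  0]
Row reduction gives pivot columns α,ℓ; rank = 2
Repeat: α,ℓ; free: D,v,a,γ
RREF:
  r0: [   1    0    0    1    2    1]
  r1: [   0    1    1   -1   -3   -2]
Fix exponent of v at 1, D at 0, a at 0, γ at 0; solve each RREF row for its pivot's exponent:
  r0: exp(α) + (1)·1 = 0 ⇒ exp(α) = -1
  r1: exp(ℓ) + (-1)·1 = 0 ⇒ exp(ℓ) = 1
Π_2 = α^-1 · ℓ · v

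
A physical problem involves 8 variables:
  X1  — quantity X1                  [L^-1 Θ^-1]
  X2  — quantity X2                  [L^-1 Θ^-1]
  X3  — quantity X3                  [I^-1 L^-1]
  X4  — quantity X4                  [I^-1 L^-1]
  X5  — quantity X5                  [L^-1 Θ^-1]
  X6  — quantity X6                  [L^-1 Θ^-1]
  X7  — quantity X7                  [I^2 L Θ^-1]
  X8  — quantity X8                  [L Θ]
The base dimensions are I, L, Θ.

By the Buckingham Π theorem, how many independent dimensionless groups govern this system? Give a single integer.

Write exponents as rows I,L,Θ / cols X1,X2,X3,X4,X5,X6,X7,X8:
  I: [ 0  0 -1 -1  0  0  2  0]
  L: [-1 -1 -1 -1 -1 -1  1  1]
  Θ: [-1 -1  0  0 -1 -1 -1  1]
Row reduction gives pivot columns X1,X3; rank = 2
Π count = n − r = 8 − 2 = 6

6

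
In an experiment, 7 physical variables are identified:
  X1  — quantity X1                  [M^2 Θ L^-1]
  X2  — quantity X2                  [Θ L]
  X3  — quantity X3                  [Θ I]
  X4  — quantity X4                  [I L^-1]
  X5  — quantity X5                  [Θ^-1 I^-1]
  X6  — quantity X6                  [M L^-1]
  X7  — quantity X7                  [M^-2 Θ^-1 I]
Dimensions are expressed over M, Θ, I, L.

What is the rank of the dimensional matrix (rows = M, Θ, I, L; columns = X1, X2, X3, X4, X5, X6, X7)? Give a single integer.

Exponent matrix [M,Θ,I,L] × [X1,X2,X3,X4,X5,X6,X7]:
  M: [ 2  0  0  0  0  1 -2]
  Θ: [ 1  1  1  0 -1  0 -1]
  I: [ 0  0  1  1 -1  0  1]
  L: [-1  1  0 -1  0 -1  0]
Row reduction gives pivot columns X1,X2,X3; rank = 3

3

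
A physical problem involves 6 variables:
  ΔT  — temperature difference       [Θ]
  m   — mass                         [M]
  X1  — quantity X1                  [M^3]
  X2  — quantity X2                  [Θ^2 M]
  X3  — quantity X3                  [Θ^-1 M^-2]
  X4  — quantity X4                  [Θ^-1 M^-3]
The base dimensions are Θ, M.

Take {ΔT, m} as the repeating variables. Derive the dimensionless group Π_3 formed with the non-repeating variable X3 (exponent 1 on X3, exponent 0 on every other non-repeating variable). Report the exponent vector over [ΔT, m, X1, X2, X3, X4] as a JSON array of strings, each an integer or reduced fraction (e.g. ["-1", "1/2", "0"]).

["1", "2", "0", "0", "1", "0"]

Dimensional matrix (Θ×M by ΔT×m×X1×X2×X3×X4):
  Θ: [ 1  0  0  2 -1 -1]
  M: [ 0  1  3  1 -2 -3]
Row reduction gives pivot columns ΔT,m; rank = 2
Repeat: ΔT,m; free: X1,X2,X3,X4
RREF:
  r0: [   1    0    0    2   -1   -1]
  r1: [   0    1    3    1   -2   -3]
Fix exponent of X3 at 1, X1 at 0, X2 at 0, X4 at 0; solve each RREF row for its pivot's exponent:
  r0: exp(ΔT) + (-1)·1 = 0 ⇒ exp(ΔT) = 1
  r1: exp(m) + (-2)·1 = 0 ⇒ exp(m) = 2
Π_3 = ΔT · m^2 · X3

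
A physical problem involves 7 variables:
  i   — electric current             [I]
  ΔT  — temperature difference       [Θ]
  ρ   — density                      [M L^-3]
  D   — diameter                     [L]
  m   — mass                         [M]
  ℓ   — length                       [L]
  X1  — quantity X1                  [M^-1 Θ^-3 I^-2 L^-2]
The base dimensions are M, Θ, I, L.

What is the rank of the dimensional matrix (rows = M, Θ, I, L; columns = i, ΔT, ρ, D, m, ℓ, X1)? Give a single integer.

4

Write exponents as rows M,Θ,I,L / cols i,ΔT,ρ,D,m,ℓ,X1:
  M: [ 0  0  1  0  1  0 -1]
  Θ: [ 0  1  0  0  0  0 -3]
  I: [ 1  0  0  0  0  0 -2]
  L: [ 0  0 -3  1  0  1 -2]
RREF → pivots at {i,ΔT,ρ,D} ⇒ r = 4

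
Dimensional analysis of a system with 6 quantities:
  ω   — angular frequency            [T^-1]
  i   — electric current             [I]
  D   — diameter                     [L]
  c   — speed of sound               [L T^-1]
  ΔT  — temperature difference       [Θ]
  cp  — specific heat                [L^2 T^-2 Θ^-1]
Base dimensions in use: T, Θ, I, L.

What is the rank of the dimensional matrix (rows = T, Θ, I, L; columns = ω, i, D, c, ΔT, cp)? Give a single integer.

Dimensional matrix (T×Θ×I×L by ω×i×D×c×ΔT×cp):
  T: [-1  0  0 -1  0 -2]
  Θ: [ 0  0  0  0  1 -1]
  I: [ 0  1  0  0  0  0]
  L: [ 0  0  1  1  0  2]
Echelon form has 4 nonzero rows (pivots: ω,i,D,ΔT)

4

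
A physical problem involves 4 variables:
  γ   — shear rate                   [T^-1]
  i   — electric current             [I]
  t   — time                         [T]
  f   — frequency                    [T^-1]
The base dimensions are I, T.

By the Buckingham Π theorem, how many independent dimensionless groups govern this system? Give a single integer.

Write exponents as rows I,T / cols γ,i,t,f:
  I: [ 0  1  0  0]
  T: [-1  0  1 -1]
Row reduction gives pivot columns γ,i; rank = 2
Π count = n − r = 4 − 2 = 2

2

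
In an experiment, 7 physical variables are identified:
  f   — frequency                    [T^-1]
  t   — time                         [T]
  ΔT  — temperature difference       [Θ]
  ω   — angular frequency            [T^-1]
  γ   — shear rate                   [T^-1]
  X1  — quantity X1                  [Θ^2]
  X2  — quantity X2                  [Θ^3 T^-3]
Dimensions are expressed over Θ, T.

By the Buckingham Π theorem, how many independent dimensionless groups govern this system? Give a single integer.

Exponent matrix [Θ,T] × [f,t,ΔT,ω,γ,X1,X2]:
  Θ: [ 0  0  1  0  0  2  3]
  T: [-1  1  0 -1 -1  0 -3]
RREF → pivots at {f,ΔT} ⇒ r = 2
7 vars − rank 2 = 5 Π groups

5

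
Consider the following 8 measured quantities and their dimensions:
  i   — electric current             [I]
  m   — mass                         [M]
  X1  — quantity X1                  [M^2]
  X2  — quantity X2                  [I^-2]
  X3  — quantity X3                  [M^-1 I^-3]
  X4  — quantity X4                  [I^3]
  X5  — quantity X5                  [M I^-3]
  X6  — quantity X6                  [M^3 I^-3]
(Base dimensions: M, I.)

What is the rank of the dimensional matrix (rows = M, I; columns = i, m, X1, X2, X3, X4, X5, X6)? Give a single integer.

Exponent matrix [M,I] × [i,m,X1,X2,X3,X4,X5,X6]:
  M: [ 0  1  2  0 -1  0  1  3]
  I: [ 1  0  0 -2 -3  3 -3 -3]
Echelon form has 2 nonzero rows (pivots: i,m)

2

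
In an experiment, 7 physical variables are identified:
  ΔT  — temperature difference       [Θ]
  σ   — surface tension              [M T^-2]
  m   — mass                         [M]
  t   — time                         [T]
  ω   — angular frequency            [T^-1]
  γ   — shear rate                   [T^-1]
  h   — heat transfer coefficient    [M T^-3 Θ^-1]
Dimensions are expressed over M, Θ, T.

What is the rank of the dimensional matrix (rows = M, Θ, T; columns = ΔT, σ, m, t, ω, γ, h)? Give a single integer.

3

Dimensional matrix (M×Θ×T by ΔT×σ×m×t×ω×γ×h):
  M: [ 0  1  1  0  0  0  1]
  Θ: [ 1  0  0  0  0  0 -1]
  T: [ 0 -2  0  1 -1 -1 -3]
Row reduction gives pivot columns ΔT,σ,m; rank = 3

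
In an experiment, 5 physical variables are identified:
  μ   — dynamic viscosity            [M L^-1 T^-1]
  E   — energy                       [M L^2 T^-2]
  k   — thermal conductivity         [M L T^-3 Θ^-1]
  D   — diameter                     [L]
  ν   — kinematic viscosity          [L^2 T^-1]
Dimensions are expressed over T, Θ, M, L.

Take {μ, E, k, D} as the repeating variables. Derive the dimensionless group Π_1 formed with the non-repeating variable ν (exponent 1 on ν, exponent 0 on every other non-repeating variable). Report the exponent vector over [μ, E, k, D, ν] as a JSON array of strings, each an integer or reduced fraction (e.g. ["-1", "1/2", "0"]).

Write exponents as rows T,Θ,M,L / cols μ,E,k,D,ν:
  T: [-1 -2 -3  0 -1]
  Θ: [ 0  0 -1  0  0]
  M: [ 1  1  1  0  0]
  L: [-1  2  1  1  2]
RREF → pivots at {μ,E,k,D} ⇒ r = 4
Repeat: μ,E,k,D; free: ν
RREF:
  r0: [   1    0    0    0   -1]
  r1: [   0    1    0    0    1]
  r2: [   0    0    1    0    0]
  r3: [   0    0    0    1   -1]
Fix exponent of ν at 1; solve each RREF row for its pivot's exponent:
  r0: exp(μ) + (-1)·1 = 0 ⇒ exp(μ) = 1
  r1: exp(E) + (1)·1 = 0 ⇒ exp(E) = -1
  r2: exp(k) + (0)·1 = 0 ⇒ exp(k) = 0
  r3: exp(D) + (-1)·1 = 0 ⇒ exp(D) = 1
Π_1 = μ · E^-1 · D · ν

["1", "-1", "0", "1", "1"]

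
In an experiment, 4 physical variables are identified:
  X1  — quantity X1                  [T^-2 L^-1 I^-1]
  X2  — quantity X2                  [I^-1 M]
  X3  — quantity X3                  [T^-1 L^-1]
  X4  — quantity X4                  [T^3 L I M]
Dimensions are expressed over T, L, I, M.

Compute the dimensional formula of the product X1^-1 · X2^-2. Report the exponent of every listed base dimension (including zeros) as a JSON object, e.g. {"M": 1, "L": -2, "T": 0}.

Write exponents as rows T,L,I,M / cols X1,X2,X3,X4:
  T: [-2  0 -1  3]
  L: [-1  0 -1  1]
  I: [-1 -1  0  1]
  M: [ 0  1  0  1]
  [T]: (-1)·-2+(-2)·0 = 2
  [L]: (-1)·-1+(-2)·0 = 1
  [I]: (-1)·-1+(-2)·-1 = 3
  [M]: (-1)·0+(-2)·1 = -2
⇒ T^2 L I^3 M^-2

{"T": 2, "L": 1, "I": 3, "M": -2}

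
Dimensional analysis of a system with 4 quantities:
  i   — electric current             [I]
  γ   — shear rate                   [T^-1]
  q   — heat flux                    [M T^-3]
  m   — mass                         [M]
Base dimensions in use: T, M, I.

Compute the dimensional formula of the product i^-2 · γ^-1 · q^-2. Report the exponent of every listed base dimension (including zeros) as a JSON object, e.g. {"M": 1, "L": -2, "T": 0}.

{"T": 7, "M": -2, "I": -2}

Exponent matrix [T,M,I] × [i,γ,q,m]:
  T: [ 0 -1 -3  0]
  M: [ 0  0  1  1]
  I: [ 1  0  0  0]
  [T]: (-2)·0+(-1)·-1+(-2)·-3 = 7
  [M]: (-2)·0+(-1)·0+(-2)·1 = -2
  [I]: (-2)·1+(-1)·0+(-2)·0 = -2
⇒ T^7 M^-2 I^-2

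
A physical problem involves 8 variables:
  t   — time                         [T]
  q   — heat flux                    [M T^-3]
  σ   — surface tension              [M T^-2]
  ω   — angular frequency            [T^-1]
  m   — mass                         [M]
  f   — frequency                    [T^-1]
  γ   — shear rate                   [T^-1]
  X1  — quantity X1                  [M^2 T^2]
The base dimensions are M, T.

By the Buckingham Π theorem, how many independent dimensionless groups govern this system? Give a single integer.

Dimensional matrix (M×T by t×q×σ×ω×m×f×γ×X1):
  M: [ 0  1  1  0  1  0  0  2]
  T: [ 1 -3 -2 -1  0 -1 -1  2]
RREF → pivots at {t,q} ⇒ r = 2
Π count = n − r = 8 − 2 = 6

6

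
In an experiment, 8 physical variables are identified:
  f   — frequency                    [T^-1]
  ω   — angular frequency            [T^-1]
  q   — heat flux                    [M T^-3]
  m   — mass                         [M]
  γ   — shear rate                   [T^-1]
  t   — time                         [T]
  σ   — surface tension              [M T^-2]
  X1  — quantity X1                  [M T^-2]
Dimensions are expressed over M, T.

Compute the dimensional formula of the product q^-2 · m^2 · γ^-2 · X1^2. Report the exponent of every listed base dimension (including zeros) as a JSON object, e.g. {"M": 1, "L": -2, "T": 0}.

Write exponents as rows M,T / cols f,ω,q,m,γ,t,σ,X1:
  M: [ 0  0  1  1  0  0  1  1]
  T: [-1 -1 -3  0 -1  1 -2 -2]
  [M]: (-2)·1+(2)·1+(-2)·0+(2)·1 = 2
  [T]: (-2)·-3+(2)·0+(-2)·-1+(2)·-2 = 4
⇒ M^2 T^4

{"M": 2, "T": 4}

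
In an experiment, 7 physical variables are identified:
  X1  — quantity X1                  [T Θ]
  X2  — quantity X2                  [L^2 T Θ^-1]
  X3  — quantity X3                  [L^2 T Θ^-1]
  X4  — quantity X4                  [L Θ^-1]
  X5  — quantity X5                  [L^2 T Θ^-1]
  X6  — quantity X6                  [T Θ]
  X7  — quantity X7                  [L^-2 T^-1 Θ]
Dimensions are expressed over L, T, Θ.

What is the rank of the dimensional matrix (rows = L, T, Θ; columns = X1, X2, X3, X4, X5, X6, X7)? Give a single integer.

2

Write exponents as rows L,T,Θ / cols X1,X2,X3,X4,X5,X6,X7:
  L: [ 0  2  2  1  2  0 -2]
  T: [ 1  1  1  0  1  1 -1]
  Θ: [ 1 -1 -1 -1 -1  1  1]
Row reduction gives pivot columns X1,X2; rank = 2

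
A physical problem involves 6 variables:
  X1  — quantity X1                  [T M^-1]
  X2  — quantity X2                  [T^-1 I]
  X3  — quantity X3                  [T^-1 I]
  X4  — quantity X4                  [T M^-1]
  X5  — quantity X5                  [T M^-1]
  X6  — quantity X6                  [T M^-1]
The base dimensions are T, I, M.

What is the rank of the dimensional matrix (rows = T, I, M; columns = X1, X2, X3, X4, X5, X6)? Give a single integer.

2

Exponent matrix [T,I,M] × [X1,X2,X3,X4,X5,X6]:
  T: [ 1 -1 -1  1  1  1]
  I: [ 0  1  1  0  0  0]
  M: [-1  0  0 -1 -1 -1]
Echelon form has 2 nonzero rows (pivots: X1,X2)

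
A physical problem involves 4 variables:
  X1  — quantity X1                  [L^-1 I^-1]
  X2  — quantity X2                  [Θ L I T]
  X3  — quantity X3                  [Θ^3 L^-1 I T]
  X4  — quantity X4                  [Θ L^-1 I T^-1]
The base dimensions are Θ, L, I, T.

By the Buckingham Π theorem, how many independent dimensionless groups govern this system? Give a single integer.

Write exponents as rows Θ,L,I,T / cols X1,X2,X3,X4:
  Θ: [ 0  1  3  1]
  L: [-1  1 -1 -1]
  I: [-1  1  1  1]
  T: [ 0  1  1 -1]
Echelon form has 3 nonzero rows (pivots: X1,X2,X3)
n=4, r=3 ⇒ 1 dimensionless group

1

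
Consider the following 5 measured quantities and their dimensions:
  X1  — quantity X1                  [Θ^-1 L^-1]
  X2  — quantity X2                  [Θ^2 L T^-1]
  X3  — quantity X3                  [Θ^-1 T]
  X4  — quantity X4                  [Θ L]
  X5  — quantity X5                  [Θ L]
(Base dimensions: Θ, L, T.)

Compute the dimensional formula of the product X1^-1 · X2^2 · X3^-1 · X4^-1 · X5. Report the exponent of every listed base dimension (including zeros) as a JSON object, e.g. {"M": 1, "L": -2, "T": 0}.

{"Θ": 6, "L": 3, "T": -3}

Exponent matrix [Θ,L,T] × [X1,X2,X3,X4,X5]:
  Θ: [-1  2 -1  1  1]
  L: [-1  1  0  1  1]
  T: [ 0 -1  1  0  0]
  [Θ]: (-1)·-1+(2)·2+(-1)·-1+(-1)·1+(1)·1 = 6
  [L]: (-1)·-1+(2)·1+(-1)·0+(-1)·1+(1)·1 = 3
  [T]: (-1)·0+(2)·-1+(-1)·1+(-1)·0+(1)·0 = -3
⇒ Θ^6 L^3 T^-3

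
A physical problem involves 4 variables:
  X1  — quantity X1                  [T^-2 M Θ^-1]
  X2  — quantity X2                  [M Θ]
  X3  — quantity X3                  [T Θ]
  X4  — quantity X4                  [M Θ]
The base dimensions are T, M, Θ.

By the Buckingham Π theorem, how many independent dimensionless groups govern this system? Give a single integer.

Exponent matrix [T,M,Θ] × [X1,X2,X3,X4]:
  T: [-2  0  1  0]
  M: [ 1  1  0  1]
  Θ: [-1  1  1  1]
RREF → pivots at {X1,X2} ⇒ r = 2
n=4, r=2 ⇒ 2 dimensionless groups

2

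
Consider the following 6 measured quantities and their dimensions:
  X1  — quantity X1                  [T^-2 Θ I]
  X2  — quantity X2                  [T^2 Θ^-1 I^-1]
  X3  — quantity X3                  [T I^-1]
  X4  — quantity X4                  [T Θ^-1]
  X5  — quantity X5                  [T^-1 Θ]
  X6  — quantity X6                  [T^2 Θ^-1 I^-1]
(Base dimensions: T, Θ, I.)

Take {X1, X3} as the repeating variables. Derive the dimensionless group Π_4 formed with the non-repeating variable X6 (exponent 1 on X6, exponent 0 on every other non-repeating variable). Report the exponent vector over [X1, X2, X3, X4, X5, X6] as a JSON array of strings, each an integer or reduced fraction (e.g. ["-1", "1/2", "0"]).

Write exponents as rows T,Θ,I / cols X1,X2,X3,X4,X5,X6:
  T: [-2  2  1  1 -1  2]
  Θ: [ 1 -1  0 -1  1 -1]
  I: [ 1 -1 -1  0  0 -1]
Row reduction gives pivot columns X1,X3; rank = 2
Repeat: X1,X3; free: X2,X4,X5,X6
RREF:
  r0: [   1   -1    0   -1    1   -1]
  r1: [   0    0    1   -1    1    0]
  r2: [   0    0    0    0    0    0]
Fix exponent of X6 at 1, X2 at 0, X4 at 0, X5 at 0; solve each RREF row for its pivot's exponent:
  r0: exp(X1) + (-1)·1 = 0 ⇒ exp(X1) = 1
  r1: exp(X3) + (0)·1 = 0 ⇒ exp(X3) = 0
Π_4 = X1 · X6

["1", "0", "0", "0", "0", "1"]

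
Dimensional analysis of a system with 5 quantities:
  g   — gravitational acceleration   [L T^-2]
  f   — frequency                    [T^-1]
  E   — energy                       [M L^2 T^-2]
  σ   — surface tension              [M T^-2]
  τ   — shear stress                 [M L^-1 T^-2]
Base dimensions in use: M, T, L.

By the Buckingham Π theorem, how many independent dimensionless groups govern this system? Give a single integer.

Write exponents as rows M,T,L / cols g,f,E,σ,τ:
  M: [ 0  0  1  1  1]
  T: [-2 -1 -2 -2 -2]
  L: [ 1  0  2  0 -1]
Echelon form has 3 nonzero rows (pivots: g,f,E)
n=5, r=3 ⇒ 2 dimensionless groups

2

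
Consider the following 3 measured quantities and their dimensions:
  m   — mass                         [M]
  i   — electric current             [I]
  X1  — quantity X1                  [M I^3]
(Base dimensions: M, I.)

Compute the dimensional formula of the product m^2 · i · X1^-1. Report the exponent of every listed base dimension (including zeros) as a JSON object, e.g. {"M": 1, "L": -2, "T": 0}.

Write exponents as rows M,I / cols m,i,X1:
  M: [ 1  0  1]
  I: [ 0  1  3]
  [M]: (2)·1+(1)·0+(-1)·1 = 1
  [I]: (2)·0+(1)·1+(-1)·3 = -2
⇒ M I^-2

{"M": 1, "I": -2}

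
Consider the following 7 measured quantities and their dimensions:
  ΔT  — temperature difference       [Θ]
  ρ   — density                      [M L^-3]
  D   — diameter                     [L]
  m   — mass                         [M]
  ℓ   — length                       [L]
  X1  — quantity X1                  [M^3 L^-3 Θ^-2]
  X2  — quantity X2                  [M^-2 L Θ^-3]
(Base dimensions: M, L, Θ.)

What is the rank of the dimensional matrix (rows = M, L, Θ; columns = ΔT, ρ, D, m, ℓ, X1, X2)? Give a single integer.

Exponent matrix [M,L,Θ] × [ΔT,ρ,D,m,ℓ,X1,X2]:
  M: [ 0  1  0  1  0  3 -2]
  L: [ 0 -3  1  0  1 -3  1]
  Θ: [ 1  0  0  0  0 -2 -3]
Row reduction gives pivot columns ΔT,ρ,D; rank = 3

3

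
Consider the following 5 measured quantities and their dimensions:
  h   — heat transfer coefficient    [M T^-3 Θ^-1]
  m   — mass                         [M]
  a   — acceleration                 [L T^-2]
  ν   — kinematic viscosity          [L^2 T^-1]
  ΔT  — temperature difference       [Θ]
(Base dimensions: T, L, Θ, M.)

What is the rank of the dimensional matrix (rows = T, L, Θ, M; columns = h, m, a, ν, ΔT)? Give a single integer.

4

Write exponents as rows T,L,Θ,M / cols h,m,a,ν,ΔT:
  T: [-3  0 -2 -1  0]
  L: [ 0  0  1  2  0]
  Θ: [-1  0  0  0  1]
  M: [ 1  1  0  0  0]
RREF → pivots at {h,m,a,ν} ⇒ r = 4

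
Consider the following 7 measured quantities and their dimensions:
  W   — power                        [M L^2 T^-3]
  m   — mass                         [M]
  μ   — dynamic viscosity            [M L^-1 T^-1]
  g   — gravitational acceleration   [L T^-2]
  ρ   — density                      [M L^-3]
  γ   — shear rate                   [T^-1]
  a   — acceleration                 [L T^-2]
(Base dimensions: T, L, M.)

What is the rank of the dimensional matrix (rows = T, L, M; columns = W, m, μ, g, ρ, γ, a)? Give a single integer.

Exponent matrix [T,L,M] × [W,m,μ,g,ρ,γ,a]:
  T: [-3  0 -1 -2  0 -1 -2]
  L: [ 2  0 -1  1 -3  0  1]
  M: [ 1  1  1  0  1  0  0]
RREF → pivots at {W,m,μ} ⇒ r = 3

3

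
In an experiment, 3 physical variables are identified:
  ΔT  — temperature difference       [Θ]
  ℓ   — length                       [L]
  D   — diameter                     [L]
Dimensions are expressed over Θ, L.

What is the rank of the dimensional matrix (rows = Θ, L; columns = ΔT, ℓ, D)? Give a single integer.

2

Dimensional matrix (Θ×L by ΔT×ℓ×D):
  Θ: [ 1  0  0]
  L: [ 0  1  1]
RREF → pivots at {ΔT,ℓ} ⇒ r = 2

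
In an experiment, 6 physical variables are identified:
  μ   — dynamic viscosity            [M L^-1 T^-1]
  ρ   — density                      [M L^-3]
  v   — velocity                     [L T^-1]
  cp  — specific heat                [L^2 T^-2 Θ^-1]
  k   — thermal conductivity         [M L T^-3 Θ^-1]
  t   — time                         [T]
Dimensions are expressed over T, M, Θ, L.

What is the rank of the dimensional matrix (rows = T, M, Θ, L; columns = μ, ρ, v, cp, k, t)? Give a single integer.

Dimensional matrix (T×M×Θ×L by μ×ρ×v×cp×k×t):
  T: [-1  0 -1 -2 -3  1]
  M: [ 1  1  0  0  1  0]
  Θ: [ 0  0  0 -1 -1  0]
  L: [-1 -3  1  2  1  0]
Row reduction gives pivot columns μ,ρ,v,cp; rank = 4

4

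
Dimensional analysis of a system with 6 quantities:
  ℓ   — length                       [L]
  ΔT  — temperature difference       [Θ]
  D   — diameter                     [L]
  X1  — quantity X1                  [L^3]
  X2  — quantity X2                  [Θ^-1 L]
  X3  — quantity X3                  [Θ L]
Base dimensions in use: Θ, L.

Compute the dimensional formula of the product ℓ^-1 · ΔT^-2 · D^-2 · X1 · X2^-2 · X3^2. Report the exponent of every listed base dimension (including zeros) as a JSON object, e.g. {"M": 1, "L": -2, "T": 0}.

{"Θ": 2, "L": 0}

Write exponents as rows Θ,L / cols ℓ,ΔT,D,X1,X2,X3:
  Θ: [ 0  1  0  0 -1  1]
  L: [ 1  0  1  3  1  1]
  [Θ]: (-1)·0+(-2)·1+(-2)·0+(1)·0+(-2)·-1+(2)·1 = 2
  [L]: (-1)·1+(-2)·0+(-2)·1+(1)·3+(-2)·1+(2)·1 = 0
⇒ Θ^2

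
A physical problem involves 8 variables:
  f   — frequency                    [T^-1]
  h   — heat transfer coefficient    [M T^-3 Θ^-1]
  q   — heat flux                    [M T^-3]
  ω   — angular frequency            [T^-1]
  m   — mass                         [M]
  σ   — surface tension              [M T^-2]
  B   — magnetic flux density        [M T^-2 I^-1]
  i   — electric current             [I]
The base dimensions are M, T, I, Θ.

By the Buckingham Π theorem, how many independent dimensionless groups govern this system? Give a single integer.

4

Write exponents as rows M,T,I,Θ / cols f,h,q,ω,m,σ,B,i:
  M: [ 0  1  1  0  1  1  1  0]
  T: [-1 -3 -3 -1  0 -2 -2  0]
  I: [ 0  0  0  0  0  0 -1  1]
  Θ: [ 0 -1  0  0  0  0  0  0]
Row reduction gives pivot columns f,h,q,B; rank = 4
n=8, r=4 ⇒ 4 dimensionless groups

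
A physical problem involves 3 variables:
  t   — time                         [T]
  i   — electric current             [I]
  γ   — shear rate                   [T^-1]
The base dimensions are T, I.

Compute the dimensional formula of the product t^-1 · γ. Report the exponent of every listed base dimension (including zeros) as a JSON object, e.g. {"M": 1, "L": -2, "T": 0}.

{"T": -2, "I": 0}

Write exponents as rows T,I / cols t,i,γ:
  T: [ 1  0 -1]
  I: [ 0  1  0]
  [T]: (-1)·1+(1)·-1 = -2
  [I]: (-1)·0+(1)·0 = 0
⇒ T^-2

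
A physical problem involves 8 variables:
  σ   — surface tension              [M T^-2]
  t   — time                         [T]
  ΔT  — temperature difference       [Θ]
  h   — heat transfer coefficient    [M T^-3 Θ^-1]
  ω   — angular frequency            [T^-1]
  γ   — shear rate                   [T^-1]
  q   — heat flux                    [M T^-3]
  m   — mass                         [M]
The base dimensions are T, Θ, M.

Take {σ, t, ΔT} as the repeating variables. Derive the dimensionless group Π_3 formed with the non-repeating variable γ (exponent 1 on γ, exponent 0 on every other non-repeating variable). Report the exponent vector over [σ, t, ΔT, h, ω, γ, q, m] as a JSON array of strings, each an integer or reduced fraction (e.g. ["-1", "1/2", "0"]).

Dimensional matrix (T×Θ×M by σ×t×ΔT×h×ω×γ×q×m):
  T: [-2  1  0 -3 -1 -1 -3  0]
  Θ: [ 0  0  1 -1  0  0  0  0]
  M: [ 1  0  0  1  0  0  1  1]
Row reduction gives pivot columns σ,t,ΔT; rank = 3
Pivot set = {σ,t,ΔT}, free = {h,ω,γ,q,m}
RREF:
  r0: [   1    0    0    1    0    0    1    1]
  r1: [   0    1    0   -1   -1   -1   -1    2]
  r2: [   0    0    1   -1    0    0    0    0]
Fix exponent of γ at 1, h at 0, ω at 0, q at 0, m at 0; solve each RREF row for its pivot's exponent:
  r0: exp(σ) + (0)·1 = 0 ⇒ exp(σ) = 0
  r1: exp(t) + (-1)·1 = 0 ⇒ exp(t) = 1
  r2: exp(ΔT) + (0)·1 = 0 ⇒ exp(ΔT) = 0
Π_3 = t · γ

["0", "1", "0", "0", "0", "1", "0", "0"]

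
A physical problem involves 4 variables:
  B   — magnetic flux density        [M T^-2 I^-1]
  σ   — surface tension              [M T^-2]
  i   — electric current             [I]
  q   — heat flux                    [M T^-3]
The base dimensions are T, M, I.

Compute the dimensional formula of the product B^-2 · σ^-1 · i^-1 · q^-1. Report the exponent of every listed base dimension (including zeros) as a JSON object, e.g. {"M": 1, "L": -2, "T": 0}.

Dimensional matrix (T×M×I by B×σ×i×q):
  T: [-2 -2  0 -3]
  M: [ 1  1  0  1]
  I: [-1  0  1  0]
  [T]: (-2)·-2+(-1)·-2+(-1)·0+(-1)·-3 = 9
  [M]: (-2)·1+(-1)·1+(-1)·0+(-1)·1 = -4
  [I]: (-2)·-1+(-1)·0+(-1)·1+(-1)·0 = 1
⇒ T^9 M^-4 I

{"T": 9, "M": -4, "I": 1}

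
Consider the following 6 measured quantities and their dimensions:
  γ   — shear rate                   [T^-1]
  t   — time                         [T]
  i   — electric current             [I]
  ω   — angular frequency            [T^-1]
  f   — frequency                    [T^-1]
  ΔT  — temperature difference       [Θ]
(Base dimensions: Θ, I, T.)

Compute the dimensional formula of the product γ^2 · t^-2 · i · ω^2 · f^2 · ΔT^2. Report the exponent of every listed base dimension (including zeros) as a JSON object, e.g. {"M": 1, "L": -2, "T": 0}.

Dimensional matrix (Θ×I×T by γ×t×i×ω×f×ΔT):
  Θ: [ 0  0  0  0  0  1]
  I: [ 0  0  1  0  0  0]
  T: [-1  1  0 -1 -1  0]
  [Θ]: (2)·0+(-2)·0+(1)·0+(2)·0+(2)·0+(2)·1 = 2
  [I]: (2)·0+(-2)·0+(1)·1+(2)·0+(2)·0+(2)·0 = 1
  [T]: (2)·-1+(-2)·1+(1)·0+(2)·-1+(2)·-1+(2)·0 = -8
⇒ Θ^2 I T^-8

{"Θ": 2, "I": 1, "T": -8}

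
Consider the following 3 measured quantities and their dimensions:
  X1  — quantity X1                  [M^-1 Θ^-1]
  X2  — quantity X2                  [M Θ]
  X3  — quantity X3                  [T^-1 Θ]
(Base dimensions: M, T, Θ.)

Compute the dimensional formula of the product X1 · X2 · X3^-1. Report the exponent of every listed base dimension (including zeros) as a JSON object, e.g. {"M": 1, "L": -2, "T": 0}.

Write exponents as rows M,T,Θ / cols X1,X2,X3:
  M: [-1  1  0]
  T: [ 0  0 -1]
  Θ: [-1  1  1]
  [M]: (1)·-1+(1)·1+(-1)·0 = 0
  [T]: (1)·0+(1)·0+(-1)·-1 = 1
  [Θ]: (1)·-1+(1)·1+(-1)·1 = -1
⇒ T Θ^-1

{"M": 0, "T": 1, "Θ": -1}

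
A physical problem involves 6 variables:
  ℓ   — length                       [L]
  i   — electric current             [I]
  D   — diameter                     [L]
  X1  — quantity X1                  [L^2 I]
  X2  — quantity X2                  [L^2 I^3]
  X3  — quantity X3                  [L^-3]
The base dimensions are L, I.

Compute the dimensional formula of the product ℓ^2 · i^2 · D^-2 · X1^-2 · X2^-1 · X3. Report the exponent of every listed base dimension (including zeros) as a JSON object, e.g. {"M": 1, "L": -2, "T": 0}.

Write exponents as rows L,I / cols ℓ,i,D,X1,X2,X3:
  L: [ 1  0  1  2  2 -3]
  I: [ 0  1  0  1  3  0]
  [L]: (2)·1+(2)·0+(-2)·1+(-2)·2+(-1)·2+(1)·-3 = -9
  [I]: (2)·0+(2)·1+(-2)·0+(-2)·1+(-1)·3+(1)·0 = -3
⇒ L^-9 I^-3

{"L": -9, "I": -3}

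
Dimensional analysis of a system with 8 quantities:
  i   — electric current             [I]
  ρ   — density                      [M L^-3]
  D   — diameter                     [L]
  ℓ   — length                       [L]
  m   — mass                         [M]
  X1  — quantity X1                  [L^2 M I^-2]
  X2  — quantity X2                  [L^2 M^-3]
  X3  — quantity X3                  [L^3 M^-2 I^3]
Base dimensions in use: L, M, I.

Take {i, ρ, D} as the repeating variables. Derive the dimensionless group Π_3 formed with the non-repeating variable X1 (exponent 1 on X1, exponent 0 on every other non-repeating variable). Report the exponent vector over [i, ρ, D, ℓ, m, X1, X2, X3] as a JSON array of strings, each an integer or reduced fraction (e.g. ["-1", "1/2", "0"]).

Write exponents as rows L,M,I / cols i,ρ,D,ℓ,m,X1,X2,X3:
  L: [ 0 -3  1  1  0  2  2  3]
  M: [ 0  1  0  0  1  1 -3 -2]
  I: [ 1  0  0  0  0 -2  0  3]
Row reduction gives pivot columns i,ρ,D; rank = 3
Repeat: i,ρ,D; free: ℓ,m,X1,X2,X3
RREF:
  r0: [   1    0    0    0    0   -2    0    3]
  r1: [   0    1    0    0    1    1   -3   -2]
  r2: [   0    0    1    1    3    5   -7   -3]
Fix exponent of X1 at 1, ℓ at 0, m at 0, X2 at 0, X3 at 0; solve each RREF row for its pivot's exponent:
  r0: exp(i) + (-2)·1 = 0 ⇒ exp(i) = 2
  r1: exp(ρ) + (1)·1 = 0 ⇒ exp(ρ) = -1
  r2: exp(D) + (5)·1 = 0 ⇒ exp(D) = -5
Π_3 = i^2 · ρ^-1 · D^-5 · X1

["2", "-1", "-5", "0", "0", "1", "0", "0"]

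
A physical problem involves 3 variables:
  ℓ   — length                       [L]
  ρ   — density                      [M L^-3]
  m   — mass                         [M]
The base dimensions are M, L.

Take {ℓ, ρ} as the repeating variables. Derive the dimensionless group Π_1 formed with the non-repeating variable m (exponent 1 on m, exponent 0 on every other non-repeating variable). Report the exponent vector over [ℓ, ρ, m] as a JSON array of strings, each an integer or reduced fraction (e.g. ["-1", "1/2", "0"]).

["-3", "-1", "1"]

Exponent matrix [M,L] × [ℓ,ρ,m]:
  M: [ 0  1  1]
  L: [ 1 -3  0]
Row reduction gives pivot columns ℓ,ρ; rank = 2
Pivot set = {ℓ,ρ}, free = {m}
RREF:
  r0: [   1    0    3]
  r1: [   0    1    1]
Fix exponent of m at 1; solve each RREF row for its pivot's exponent:
  r0: exp(ℓ) + (3)·1 = 0 ⇒ exp(ℓ) = -3
  r1: exp(ρ) + (1)·1 = 0 ⇒ exp(ρ) = -1
Π_1 = ℓ^-3 · ρ^-1 · m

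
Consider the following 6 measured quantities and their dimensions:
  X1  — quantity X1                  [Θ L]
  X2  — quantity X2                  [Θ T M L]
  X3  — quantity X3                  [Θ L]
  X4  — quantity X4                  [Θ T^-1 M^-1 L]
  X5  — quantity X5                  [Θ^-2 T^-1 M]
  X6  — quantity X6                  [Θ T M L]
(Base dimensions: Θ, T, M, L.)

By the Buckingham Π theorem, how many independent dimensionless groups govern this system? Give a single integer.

3

Exponent matrix [Θ,T,M,L] × [X1,X2,X3,X4,X5,X6]:
  Θ: [ 1  1  1  1 -2  1]
  T: [ 0  1  0 -1 -1  1]
  M: [ 0  1  0 -1  1  1]
  L: [ 1  1  1  1  0  1]
Echelon form has 3 nonzero rows (pivots: X1,X2,X5)
6 vars − rank 3 = 3 Π groups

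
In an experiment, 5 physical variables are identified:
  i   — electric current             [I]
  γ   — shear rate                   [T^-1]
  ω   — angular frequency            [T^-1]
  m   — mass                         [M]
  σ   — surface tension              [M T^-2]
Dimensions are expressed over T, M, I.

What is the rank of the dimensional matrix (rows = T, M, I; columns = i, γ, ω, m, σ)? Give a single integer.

Write exponents as rows T,M,I / cols i,γ,ω,m,σ:
  T: [ 0 -1 -1  0 -2]
  M: [ 0  0  0  1  1]
  I: [ 1  0  0  0  0]
Echelon form has 3 nonzero rows (pivots: i,γ,m)

3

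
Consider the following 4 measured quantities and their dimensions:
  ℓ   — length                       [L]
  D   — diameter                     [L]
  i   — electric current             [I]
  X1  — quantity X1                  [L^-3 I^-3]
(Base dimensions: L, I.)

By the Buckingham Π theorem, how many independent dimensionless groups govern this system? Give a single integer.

2

Write exponents as rows L,I / cols ℓ,D,i,X1:
  L: [ 1  1  0 -3]
  I: [ 0  0  1 -3]
Row reduction gives pivot columns ℓ,i; rank = 2
n=4, r=2 ⇒ 2 dimensionless groups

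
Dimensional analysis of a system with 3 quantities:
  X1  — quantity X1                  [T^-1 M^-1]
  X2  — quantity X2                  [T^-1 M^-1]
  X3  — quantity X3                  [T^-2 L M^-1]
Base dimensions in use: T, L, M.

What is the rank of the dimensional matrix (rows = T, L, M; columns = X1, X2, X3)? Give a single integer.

Dimensional matrix (T×L×M by X1×X2×X3):
  T: [-1 -1 -2]
  L: [ 0  0  1]
  M: [-1 -1 -1]
RREF → pivots at {X1,X3} ⇒ r = 2

2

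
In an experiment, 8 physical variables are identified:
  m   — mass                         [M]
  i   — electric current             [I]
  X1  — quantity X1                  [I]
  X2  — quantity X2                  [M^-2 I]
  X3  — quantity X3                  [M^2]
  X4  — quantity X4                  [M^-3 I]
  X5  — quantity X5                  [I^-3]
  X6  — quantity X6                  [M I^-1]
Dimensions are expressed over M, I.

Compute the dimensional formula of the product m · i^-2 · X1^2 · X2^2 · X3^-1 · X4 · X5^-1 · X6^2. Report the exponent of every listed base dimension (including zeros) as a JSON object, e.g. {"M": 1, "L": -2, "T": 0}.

{"M": -6, "I": 4}

Write exponents as rows M,I / cols m,i,X1,X2,X3,X4,X5,X6:
  M: [ 1  0  0 -2  2 -3  0  1]
  I: [ 0  1  1  1  0  1 -3 -1]
  [M]: (1)·1+(-2)·0+(2)·0+(2)·-2+(-1)·2+(1)·-3+(-1)·0+(2)·1 = -6
  [I]: (1)·0+(-2)·1+(2)·1+(2)·1+(-1)·0+(1)·1+(-1)·-3+(2)·-1 = 4
⇒ M^-6 I^4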